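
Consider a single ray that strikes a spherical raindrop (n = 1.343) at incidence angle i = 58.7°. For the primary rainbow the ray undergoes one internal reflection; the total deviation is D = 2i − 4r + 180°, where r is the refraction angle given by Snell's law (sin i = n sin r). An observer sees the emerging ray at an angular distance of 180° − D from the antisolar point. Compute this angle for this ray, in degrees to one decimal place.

40.6°

sin r = sin 58.7° / 1.343 = 0.8545/1.343 = 0.6362; r = 39.51°.
D = 2·58.7° − 4·39.51° + 180° = 117.40° − 158.05° + 180° = 139.35°.
Angle from antisolar point = 180° − D = 40.65°.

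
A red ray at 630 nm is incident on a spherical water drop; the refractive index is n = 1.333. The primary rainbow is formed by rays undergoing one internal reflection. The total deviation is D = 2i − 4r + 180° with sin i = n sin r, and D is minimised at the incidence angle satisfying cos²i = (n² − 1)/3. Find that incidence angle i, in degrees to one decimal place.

59.4°

cos²i = (1.333² − 1)/3 = (1.77689 − 1)/3 = 0.25896.
cos i = 0.50888, so i = 59.410°.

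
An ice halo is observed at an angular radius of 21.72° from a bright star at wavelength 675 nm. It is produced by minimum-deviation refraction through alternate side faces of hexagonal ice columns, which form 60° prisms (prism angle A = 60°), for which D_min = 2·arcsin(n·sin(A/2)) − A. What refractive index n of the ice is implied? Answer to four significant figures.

1.308

Rearranging: n = sin((D_min + A)/2) / sin(A/2).
(D_min + A)/2 = (21.72° + 60°)/2 = 40.860°.
n = sin 40.860° / sin 30° = 0.6542 / 0.5000 = 1.3084.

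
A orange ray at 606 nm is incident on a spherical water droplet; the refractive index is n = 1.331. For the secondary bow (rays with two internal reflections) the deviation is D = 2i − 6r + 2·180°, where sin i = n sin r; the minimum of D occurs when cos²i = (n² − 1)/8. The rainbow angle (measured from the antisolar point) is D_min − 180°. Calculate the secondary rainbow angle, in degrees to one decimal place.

50.4°

cos²i = (1.77156 − 1)/8 = 0.09645; i = arccos(0.31056) = 71.907°.
sin r = sin 71.907°/1.331 = 0.71417; r = 45.575°.
D_min = 2·71.907° − 6·45.575° + 360° = 230.365°.
Rainbow angle = D_min − 180° = 50.365°.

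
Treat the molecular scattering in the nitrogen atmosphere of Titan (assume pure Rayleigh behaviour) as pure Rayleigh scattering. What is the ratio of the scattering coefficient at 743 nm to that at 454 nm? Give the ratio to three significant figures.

0.139

Rayleigh scattering ∝ λ⁻⁴, so the ratio of coefficients is the inverse fourth power of the wavelength ratio.
σ(743)/σ(454) = (454/743)⁴ = (0.6110)⁴ = 0.1394.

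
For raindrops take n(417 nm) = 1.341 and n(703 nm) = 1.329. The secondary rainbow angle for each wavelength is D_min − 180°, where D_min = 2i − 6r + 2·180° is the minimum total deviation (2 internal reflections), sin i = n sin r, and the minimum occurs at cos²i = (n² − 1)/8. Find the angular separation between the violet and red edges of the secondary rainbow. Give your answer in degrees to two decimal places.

3.13°

At 417 nm (n = 1.341): cos²i = 0.09979 → i = 71.586°, r = 45.034°, D_min = 232.966°, rainbow angle = 52.966°.
At 703 nm (n = 1.329): cos²i = 0.09578 → i = 71.972°, r = 45.685°, D_min = 229.837°, rainbow angle = 49.837°.
Angular width = |52.966° − 49.837°| = 3.129°.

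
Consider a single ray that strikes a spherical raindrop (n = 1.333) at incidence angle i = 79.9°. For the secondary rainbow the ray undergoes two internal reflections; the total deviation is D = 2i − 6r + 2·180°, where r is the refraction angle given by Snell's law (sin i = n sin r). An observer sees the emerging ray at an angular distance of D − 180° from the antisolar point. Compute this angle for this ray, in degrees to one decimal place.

54.1°

sin r = sin 79.9° / 1.333 = 0.9845/1.333 = 0.7386; r = 47.61°.
D = 2·79.9° − 6·47.61° + 2·180° = 159.80° − 285.65° + 360° = 234.15°.
Angle from antisolar point = D − 180° = 54.15°.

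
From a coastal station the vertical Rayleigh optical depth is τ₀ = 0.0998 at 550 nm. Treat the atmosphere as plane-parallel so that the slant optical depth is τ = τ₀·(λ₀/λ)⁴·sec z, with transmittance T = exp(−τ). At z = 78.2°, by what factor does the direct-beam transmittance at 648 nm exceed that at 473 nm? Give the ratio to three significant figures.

Airmass: sec 78.2° = 4.8901.
τ(648 nm) = 0.0998 × (550/648)⁴ × 4.8901 = 0.0998 × 0.5190 × 4.8901 = 0.2533.
τ(473 nm) = 0.0998 × (550/473)⁴ × 4.8901 = 0.0998 × 1.8281 × 4.8901 = 0.8922.
T(648)/T(473) = exp(τ_B − τ_A) = exp(0.6389) = 1.8944.

1.89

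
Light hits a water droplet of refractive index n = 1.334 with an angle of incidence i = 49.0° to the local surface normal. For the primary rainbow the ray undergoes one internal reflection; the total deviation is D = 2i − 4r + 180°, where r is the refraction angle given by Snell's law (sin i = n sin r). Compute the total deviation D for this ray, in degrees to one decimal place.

sin r = sin 49.0° / 1.334 = 0.7547/1.334 = 0.5657; r = 34.45°.
D = 2·49.0° − 4·34.45° + 180° = 98.00° − 137.82° + 180° = 140.18°.

140.2°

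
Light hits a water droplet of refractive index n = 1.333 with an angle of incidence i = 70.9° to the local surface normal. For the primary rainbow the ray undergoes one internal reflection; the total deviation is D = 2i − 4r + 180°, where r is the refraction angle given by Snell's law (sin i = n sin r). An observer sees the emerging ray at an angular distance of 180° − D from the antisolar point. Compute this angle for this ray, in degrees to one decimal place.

sin r = sin 70.9° / 1.333 = 0.9449/1.333 = 0.7089; r = 45.14°.
D = 2·70.9° − 4·45.14° + 180° = 141.80° − 180.58° + 180° = 141.22°.
Angle from antisolar point = 180° − D = 38.78°.

38.8°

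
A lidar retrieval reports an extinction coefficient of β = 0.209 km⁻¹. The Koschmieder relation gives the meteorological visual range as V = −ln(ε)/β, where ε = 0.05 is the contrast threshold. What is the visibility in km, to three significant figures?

14.3 km

V = −ln(0.05) / 0.209 = 2.996 / 0.209 = 14.3336 km.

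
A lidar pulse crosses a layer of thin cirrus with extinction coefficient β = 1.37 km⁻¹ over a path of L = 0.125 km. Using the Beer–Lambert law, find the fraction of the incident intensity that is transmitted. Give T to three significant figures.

0.843

τ = β·L = 1.37 × 0.125 = 0.1713.
T = exp(−0.1713) = 0.8426.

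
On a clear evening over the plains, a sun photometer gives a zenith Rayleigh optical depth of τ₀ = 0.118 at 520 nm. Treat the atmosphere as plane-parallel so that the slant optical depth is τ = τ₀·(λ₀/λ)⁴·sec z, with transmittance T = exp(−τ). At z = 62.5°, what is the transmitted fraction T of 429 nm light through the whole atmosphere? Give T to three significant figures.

sec 62.5° = 2.1657.
τ = 0.118 × (520/429)⁴ × 2.1657 = 0.118 × 2.1587 × 2.1657 = 0.5516.
T = exp(−0.5516) = 0.5760.

0.576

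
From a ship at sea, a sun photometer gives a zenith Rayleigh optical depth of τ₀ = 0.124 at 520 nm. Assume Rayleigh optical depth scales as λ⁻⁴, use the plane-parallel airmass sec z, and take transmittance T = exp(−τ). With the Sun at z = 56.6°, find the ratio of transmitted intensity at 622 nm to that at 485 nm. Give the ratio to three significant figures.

1.21

Airmass: sec 56.6° = 1.8166.
τ(622 nm) = 0.124 × (520/622)⁴ × 1.8166 = 0.124 × 0.4885 × 1.8166 = 0.1100.
τ(485 nm) = 0.124 × (520/485)⁴ × 1.8166 = 0.124 × 1.3214 × 1.8166 = 0.2977.
T(622)/T(485) = exp(τ_B − τ_A) = exp(0.1876) = 1.2064.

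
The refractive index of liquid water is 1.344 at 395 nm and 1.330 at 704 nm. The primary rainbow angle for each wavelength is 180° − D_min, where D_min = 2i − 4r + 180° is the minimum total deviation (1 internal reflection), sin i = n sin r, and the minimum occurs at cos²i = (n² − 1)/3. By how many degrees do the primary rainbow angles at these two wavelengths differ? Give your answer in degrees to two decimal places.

At 395 nm (n = 1.344): cos²i = 0.26878 → i = 58.772°, r = 39.512°, D_min = 139.495°, rainbow angle = 40.505°.
At 704 nm (n = 1.330): cos²i = 0.25630 → i = 59.585°, r = 40.422°, D_min = 137.484°, rainbow angle = 42.516°.
Angular width = |40.505° − 42.516°| = 2.011°.

2.01°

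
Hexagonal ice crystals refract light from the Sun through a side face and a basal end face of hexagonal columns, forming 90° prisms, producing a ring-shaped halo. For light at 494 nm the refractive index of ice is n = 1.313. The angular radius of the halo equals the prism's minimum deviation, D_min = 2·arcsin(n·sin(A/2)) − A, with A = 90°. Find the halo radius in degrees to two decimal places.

46.38°

n·sin(A/2) = 1.313 × sin 45° = 1.313 × 0.7071 = 0.9284.
D_min = 2·arcsin(0.9284) − 90° = 2 × 68.192° − 90° = 46.383°.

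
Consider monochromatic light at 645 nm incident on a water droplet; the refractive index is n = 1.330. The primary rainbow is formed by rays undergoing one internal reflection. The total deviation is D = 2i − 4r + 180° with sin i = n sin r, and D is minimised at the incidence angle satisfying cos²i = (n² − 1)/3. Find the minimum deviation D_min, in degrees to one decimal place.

cos²i = (1.76890 − 1)/3 = 0.25630; i = arccos(0.50626) = 59.585°.
sin r = sin 59.585°/1.330 = 0.64841; r = 40.422°.
D_min = 2·59.585° − 4·40.422° + 180° = 137.484°.

137.5°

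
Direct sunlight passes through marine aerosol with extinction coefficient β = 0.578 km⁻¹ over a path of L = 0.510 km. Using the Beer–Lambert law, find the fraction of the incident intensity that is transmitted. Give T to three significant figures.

τ = β·L = 0.578 × 0.510 = 0.2948.
T = exp(−0.2948) = 0.7447.

0.745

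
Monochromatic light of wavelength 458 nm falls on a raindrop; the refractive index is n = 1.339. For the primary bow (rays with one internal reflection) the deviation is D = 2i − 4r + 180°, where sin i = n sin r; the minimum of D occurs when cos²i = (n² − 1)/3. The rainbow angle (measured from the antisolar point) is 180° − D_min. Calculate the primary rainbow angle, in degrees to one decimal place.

41.2°

cos²i = (1.79292 − 1)/3 = 0.26431; i = arccos(0.51411) = 59.062°.
sin r = sin 59.062°/1.339 = 0.64057; r = 39.834°.
D_min = 2·59.062° − 4·39.834° + 180° = 138.786°.
Rainbow angle = 180° − D_min = 41.214°.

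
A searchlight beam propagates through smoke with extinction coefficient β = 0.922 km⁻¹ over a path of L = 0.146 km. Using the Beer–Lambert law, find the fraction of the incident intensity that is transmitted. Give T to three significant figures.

0.874

τ = β·L = 0.922 × 0.146 = 0.1346.
T = exp(−0.1346) = 0.8741.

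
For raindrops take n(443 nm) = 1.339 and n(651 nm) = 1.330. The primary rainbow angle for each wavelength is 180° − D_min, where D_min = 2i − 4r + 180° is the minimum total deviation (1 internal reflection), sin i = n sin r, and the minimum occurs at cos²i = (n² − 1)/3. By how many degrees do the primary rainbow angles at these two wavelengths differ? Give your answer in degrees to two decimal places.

1.30°

At 443 nm (n = 1.339): cos²i = 0.26431 → i = 59.062°, r = 39.834°, D_min = 138.786°, rainbow angle = 41.214°.
At 651 nm (n = 1.330): cos²i = 0.25630 → i = 59.585°, r = 40.422°, D_min = 137.484°, rainbow angle = 42.516°.
Angular width = |41.214° − 42.516°| = 1.303°.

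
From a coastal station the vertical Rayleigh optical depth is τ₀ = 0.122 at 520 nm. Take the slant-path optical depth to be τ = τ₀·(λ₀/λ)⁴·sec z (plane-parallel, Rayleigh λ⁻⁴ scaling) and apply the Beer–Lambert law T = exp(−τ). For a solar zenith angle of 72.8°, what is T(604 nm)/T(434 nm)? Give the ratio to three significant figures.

Airmass: sec 72.8° = 3.3817.
τ(604 nm) = 0.122 × (520/604)⁴ × 3.3817 = 0.122 × 0.5494 × 3.3817 = 0.2267.
τ(434 nm) = 0.122 × (520/434)⁴ × 3.3817 = 0.122 × 2.0609 × 3.3817 = 0.8503.
T(604)/T(434) = exp(τ_B − τ_A) = exp(0.6236) = 1.8656.

1.87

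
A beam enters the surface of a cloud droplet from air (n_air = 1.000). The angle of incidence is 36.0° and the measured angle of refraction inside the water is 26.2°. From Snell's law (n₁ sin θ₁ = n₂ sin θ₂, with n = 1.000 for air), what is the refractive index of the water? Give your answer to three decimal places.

1.331

n = sin θ_i / sin θ_r = sin 36.0° / sin 26.2° = 0.5878 / 0.4415 = 1.3313.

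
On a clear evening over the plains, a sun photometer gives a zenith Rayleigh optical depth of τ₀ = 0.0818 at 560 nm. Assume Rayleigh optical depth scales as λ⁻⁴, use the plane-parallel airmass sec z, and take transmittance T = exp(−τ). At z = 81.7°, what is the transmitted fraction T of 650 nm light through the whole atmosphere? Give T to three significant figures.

0.732

sec 81.7° = 6.9273.
τ = 0.0818 × (560/650)⁴ × 6.9273 = 0.0818 × 0.5509 × 6.9273 = 0.3122.
T = exp(−0.3122) = 0.7318.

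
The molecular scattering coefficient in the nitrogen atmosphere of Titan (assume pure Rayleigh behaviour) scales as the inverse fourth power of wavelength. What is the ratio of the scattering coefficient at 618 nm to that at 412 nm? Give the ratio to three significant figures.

Rayleigh scattering ∝ λ⁻⁴, so the ratio of coefficients is the inverse fourth power of the wavelength ratio.
σ(618)/σ(412) = (412/618)⁴ = (0.6667)⁴ = 0.1975.

0.198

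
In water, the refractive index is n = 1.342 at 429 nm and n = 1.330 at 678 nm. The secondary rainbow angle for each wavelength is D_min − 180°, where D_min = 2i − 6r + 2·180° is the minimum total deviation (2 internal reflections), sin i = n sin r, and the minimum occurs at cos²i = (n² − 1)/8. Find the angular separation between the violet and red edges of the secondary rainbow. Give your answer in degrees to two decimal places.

3.12°

At 429 nm (n = 1.342): cos²i = 0.10012 → i = 71.554°, r = 44.981°, D_min = 233.222°, rainbow angle = 53.222°.
At 678 nm (n = 1.330): cos²i = 0.09611 → i = 71.940°, r = 45.630°, D_min = 230.101°, rainbow angle = 50.101°.
Angular width = |53.222° − 50.101°| = 3.121°.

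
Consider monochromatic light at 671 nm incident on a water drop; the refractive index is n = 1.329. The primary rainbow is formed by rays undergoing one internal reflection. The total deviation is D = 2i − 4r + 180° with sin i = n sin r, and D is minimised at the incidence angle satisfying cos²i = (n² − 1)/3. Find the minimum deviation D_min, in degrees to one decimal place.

137.3°

cos²i = (1.76624 − 1)/3 = 0.25541; i = arccos(0.50538) = 59.643°.
sin r = sin 59.643°/1.329 = 0.64928; r = 40.487°.
D_min = 2·59.643° − 4·40.487° + 180° = 137.337°.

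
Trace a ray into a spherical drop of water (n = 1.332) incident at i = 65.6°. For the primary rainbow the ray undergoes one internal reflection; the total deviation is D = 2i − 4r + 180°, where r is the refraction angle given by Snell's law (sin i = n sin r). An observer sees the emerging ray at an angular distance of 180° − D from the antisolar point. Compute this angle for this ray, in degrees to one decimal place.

sin r = sin 65.6° / 1.332 = 0.9107/1.332 = 0.6837; r = 43.13°.
D = 2·65.6° − 4·43.13° + 180° = 131.20° − 172.53° + 180° = 138.67°.
Angle from antisolar point = 180° − D = 41.33°.

41.3°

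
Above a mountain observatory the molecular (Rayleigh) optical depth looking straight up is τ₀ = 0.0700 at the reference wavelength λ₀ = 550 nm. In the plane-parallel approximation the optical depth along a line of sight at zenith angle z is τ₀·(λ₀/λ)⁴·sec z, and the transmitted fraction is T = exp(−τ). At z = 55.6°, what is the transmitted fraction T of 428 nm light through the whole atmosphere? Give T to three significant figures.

sec 55.6° = 1.7700.
τ = 0.0700 × (550/428)⁴ × 1.7700 = 0.0700 × 2.7269 × 1.7700 = 0.3379.
T = exp(−0.3379) = 0.7133.

0.713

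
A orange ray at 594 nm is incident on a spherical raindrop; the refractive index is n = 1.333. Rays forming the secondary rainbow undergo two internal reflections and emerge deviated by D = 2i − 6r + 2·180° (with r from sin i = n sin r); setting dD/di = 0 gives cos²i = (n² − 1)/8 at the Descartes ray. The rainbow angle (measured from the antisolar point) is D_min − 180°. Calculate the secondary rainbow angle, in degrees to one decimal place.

cos²i = (1.77689 − 1)/8 = 0.09711; i = arccos(0.31163) = 71.843°.
sin r = sin 71.843°/1.333 = 0.71283; r = 45.466°.
D_min = 2·71.843° − 6·45.466° + 360° = 230.891°.
Rainbow angle = D_min − 180° = 50.891°.

50.9°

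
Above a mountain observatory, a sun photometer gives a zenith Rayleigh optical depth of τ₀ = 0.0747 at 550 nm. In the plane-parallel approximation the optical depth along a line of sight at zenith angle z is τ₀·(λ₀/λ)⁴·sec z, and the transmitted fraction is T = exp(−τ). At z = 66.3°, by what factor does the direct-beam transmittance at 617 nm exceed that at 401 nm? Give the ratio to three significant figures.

Airmass: sec 66.3° = 2.4879.
τ(617 nm) = 0.0747 × (550/617)⁴ × 2.4879 = 0.0747 × 0.6314 × 2.4879 = 0.1173.
τ(401 nm) = 0.0747 × (550/401)⁴ × 2.4879 = 0.0747 × 3.5389 × 2.4879 = 0.6577.
T(617)/T(401) = exp(τ_B − τ_A) = exp(0.5404) = 1.7166.

1.72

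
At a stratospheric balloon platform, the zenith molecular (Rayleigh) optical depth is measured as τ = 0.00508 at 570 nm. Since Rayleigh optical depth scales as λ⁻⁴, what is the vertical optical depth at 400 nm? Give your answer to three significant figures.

0.0209

τ(400 nm) = τ(570 nm) × (570/400)⁴ = 0.00508 × (1.4250)⁴ = 0.00508 × 4.1234 = 0.0209.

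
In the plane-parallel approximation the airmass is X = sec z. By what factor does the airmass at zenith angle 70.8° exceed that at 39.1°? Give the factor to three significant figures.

2.36

X(70.8°)/X(39.1°) = sec 70.8° / sec 39.1° = cos 39.1° / cos 70.8° = 0.7760/0.3289 = 2.3598.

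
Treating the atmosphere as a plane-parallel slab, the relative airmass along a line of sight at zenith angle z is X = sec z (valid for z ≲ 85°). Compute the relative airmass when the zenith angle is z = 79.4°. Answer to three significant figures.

5.44

X = sec z = 1/cos 79.4° = 1/0.1840 = 5.4362.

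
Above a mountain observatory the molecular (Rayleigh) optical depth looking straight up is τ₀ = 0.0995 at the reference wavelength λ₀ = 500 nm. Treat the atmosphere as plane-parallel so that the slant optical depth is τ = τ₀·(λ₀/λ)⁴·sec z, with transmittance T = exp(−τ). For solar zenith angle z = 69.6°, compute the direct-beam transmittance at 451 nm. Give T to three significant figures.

sec 69.6° = 2.8688.
τ = 0.0995 × (500/451)⁴ × 2.8688 = 0.0995 × 1.5107 × 2.8688 = 0.4312.
T = exp(−0.4312) = 0.6497.

0.650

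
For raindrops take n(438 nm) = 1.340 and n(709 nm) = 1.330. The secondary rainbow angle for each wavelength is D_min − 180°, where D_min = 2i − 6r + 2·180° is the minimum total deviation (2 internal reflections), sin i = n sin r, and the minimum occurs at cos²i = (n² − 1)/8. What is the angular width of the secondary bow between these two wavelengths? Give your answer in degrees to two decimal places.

2.61°

At 438 nm (n = 1.340): cos²i = 0.09945 → i = 71.618°, r = 45.088°, D_min = 232.709°, rainbow angle = 52.709°.
At 709 nm (n = 1.330): cos²i = 0.09611 → i = 71.940°, r = 45.630°, D_min = 230.101°, rainbow angle = 50.101°.
Angular width = |52.709° − 50.101°| = 2.608°.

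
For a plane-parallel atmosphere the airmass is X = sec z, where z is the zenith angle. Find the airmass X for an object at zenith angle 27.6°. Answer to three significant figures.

X = sec z = 1/cos 27.6° = 1/0.8862 = 1.1284.

1.13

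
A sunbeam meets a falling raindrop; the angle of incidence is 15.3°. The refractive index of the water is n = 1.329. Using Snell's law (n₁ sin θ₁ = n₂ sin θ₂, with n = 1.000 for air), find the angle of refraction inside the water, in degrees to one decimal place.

Snell: sin θ_r = sin θ_i / n = sin 15.3° / 1.329 = 0.2639 / 1.329 = 0.1986.
θ_r = arcsin(0.1986) = 11.45°.

11.5°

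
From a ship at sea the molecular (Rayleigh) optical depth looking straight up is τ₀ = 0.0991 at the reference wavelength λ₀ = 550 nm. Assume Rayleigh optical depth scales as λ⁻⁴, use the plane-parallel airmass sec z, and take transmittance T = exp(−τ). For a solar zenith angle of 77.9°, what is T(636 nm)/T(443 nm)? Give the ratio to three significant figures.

Airmass: sec 77.9° = 4.7706.
τ(636 nm) = 0.0991 × (550/636)⁴ × 4.7706 = 0.0991 × 0.5593 × 4.7706 = 0.2644.
τ(443 nm) = 0.0991 × (550/443)⁴ × 4.7706 = 0.0991 × 2.3759 × 4.7706 = 1.1233.
T(636)/T(443) = exp(τ_B − τ_A) = exp(0.8589) = 2.3605.

2.36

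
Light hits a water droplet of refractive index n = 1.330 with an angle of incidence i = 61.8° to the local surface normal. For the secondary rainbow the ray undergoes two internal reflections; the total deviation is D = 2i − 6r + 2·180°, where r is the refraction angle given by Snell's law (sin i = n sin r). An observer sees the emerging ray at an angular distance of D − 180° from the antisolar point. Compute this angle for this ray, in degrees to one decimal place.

sin r = sin 61.8° / 1.330 = 0.8813/1.330 = 0.6626; r = 41.50°.
D = 2·61.8° − 6·41.50° + 2·180° = 123.60° − 249.01° + 360° = 234.59°.
Angle from antisolar point = D − 180° = 54.59°.

54.6°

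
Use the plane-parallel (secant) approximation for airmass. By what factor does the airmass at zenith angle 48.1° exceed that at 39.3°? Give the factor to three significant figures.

1.16

X(48.1°)/X(39.3°) = sec 48.1° / sec 39.3° = cos 39.3° / cos 48.1° = 0.7738/0.6678 = 1.1587.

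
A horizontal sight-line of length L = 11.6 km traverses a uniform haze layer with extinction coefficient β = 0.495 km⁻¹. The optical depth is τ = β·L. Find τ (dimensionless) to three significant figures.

τ = β·L = 0.495 × 11.6 = 5.7420.

5.74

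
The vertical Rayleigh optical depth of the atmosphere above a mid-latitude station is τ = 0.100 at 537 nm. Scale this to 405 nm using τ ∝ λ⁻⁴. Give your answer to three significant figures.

τ(405 nm) = τ(537 nm) × (537/405)⁴ = 0.100 × (1.3259)⁴ = 0.100 × 3.0908 = 0.3091.

0.309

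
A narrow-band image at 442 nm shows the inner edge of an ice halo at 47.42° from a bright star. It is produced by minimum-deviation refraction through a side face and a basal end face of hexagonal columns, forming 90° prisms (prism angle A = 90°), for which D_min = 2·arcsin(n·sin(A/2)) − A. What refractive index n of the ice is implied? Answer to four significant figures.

1.318

Rearranging: n = sin((D_min + A)/2) / sin(A/2).
(D_min + A)/2 = (47.42° + 90°)/2 = 68.710°.
n = sin 68.710° / sin 45° = 0.9318 / 0.7071 = 1.3177.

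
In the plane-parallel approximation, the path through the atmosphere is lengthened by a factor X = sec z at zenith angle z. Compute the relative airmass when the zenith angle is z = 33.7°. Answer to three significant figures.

X = sec z = 1/cos 33.7° = 1/0.8320 = 1.2020.

1.20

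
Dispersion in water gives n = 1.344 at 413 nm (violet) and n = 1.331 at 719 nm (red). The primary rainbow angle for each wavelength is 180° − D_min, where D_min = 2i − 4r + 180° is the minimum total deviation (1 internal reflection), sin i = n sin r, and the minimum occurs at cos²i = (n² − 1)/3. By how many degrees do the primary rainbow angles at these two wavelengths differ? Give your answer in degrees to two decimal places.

1.86°

At 413 nm (n = 1.344): cos²i = 0.26878 → i = 58.772°, r = 39.512°, D_min = 139.495°, rainbow angle = 40.505°.
At 719 nm (n = 1.331): cos²i = 0.25719 → i = 59.527°, r = 40.356°, D_min = 137.630°, rainbow angle = 42.370°.
Angular width = |40.505° − 42.370°| = 1.865°.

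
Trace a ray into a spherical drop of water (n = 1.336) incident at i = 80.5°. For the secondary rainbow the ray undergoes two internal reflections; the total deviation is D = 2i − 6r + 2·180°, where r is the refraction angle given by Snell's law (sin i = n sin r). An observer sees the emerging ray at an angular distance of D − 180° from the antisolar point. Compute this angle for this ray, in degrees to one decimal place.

sin r = sin 80.5° / 1.336 = 0.9863/1.336 = 0.7382; r = 47.58°.
D = 2·80.5° − 6·47.58° + 2·180° = 161.00° − 285.49° + 360° = 235.51°.
Angle from antisolar point = D − 180° = 55.51°.

55.5°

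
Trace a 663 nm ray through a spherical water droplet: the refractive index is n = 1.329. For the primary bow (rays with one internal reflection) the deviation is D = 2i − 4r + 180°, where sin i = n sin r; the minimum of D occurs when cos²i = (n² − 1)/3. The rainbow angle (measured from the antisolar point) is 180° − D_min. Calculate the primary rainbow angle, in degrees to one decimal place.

42.7°

cos²i = (1.76624 − 1)/3 = 0.25541; i = arccos(0.50538) = 59.643°.
sin r = sin 59.643°/1.329 = 0.64928; r = 40.487°.
D_min = 2·59.643° − 4·40.487° + 180° = 137.337°.
Rainbow angle = 180° − D_min = 42.663°.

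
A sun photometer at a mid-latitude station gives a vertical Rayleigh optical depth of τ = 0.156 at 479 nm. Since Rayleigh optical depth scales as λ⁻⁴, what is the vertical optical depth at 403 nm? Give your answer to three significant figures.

τ(403 nm) = τ(479 nm) × (479/403)⁴ = 0.156 × (1.1886)⁴ = 0.156 × 1.9958 = 0.3113.

0.311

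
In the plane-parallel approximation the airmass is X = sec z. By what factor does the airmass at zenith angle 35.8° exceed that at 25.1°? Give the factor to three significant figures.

X(35.8°)/X(25.1°) = sec 35.8° / sec 25.1° = cos 25.1° / cos 35.8° = 0.9056/0.8111 = 1.1165.

1.12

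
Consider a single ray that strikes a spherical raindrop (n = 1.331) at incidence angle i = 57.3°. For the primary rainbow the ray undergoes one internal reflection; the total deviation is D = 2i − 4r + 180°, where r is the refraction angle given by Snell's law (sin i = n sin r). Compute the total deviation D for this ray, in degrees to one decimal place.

137.7°

sin r = sin 57.3° / 1.331 = 0.8415/1.331 = 0.6322; r = 39.22°.
D = 2·57.3° − 4·39.22° + 180° = 114.60° − 156.86° + 180° = 137.74°.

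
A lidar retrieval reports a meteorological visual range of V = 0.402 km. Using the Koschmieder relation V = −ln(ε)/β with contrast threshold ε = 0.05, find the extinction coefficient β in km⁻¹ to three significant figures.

7.45 km⁻¹

β = −ln(0.05) / V = 2.996 / 0.402 = 7.4521 km⁻¹.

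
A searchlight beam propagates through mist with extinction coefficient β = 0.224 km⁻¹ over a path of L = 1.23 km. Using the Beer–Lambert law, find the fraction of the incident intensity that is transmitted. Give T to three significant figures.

τ = β·L = 0.224 × 1.23 = 0.2755.
T = exp(−0.2755) = 0.7592.

0.759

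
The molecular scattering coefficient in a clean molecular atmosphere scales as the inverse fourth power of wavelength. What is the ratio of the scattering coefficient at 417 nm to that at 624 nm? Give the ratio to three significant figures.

Rayleigh scattering ∝ λ⁻⁴, so the ratio of coefficients is the inverse fourth power of the wavelength ratio.
σ(417)/σ(624) = (624/417)⁴ = (1.4964)⁴ = 5.014.

5.01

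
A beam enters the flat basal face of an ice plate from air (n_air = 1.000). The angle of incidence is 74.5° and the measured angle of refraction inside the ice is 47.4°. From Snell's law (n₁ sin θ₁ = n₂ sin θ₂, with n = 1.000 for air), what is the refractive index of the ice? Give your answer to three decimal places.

1.309

n = sin θ_i / sin θ_r = sin 74.5° / sin 47.4° = 0.9636 / 0.7361 = 1.3091.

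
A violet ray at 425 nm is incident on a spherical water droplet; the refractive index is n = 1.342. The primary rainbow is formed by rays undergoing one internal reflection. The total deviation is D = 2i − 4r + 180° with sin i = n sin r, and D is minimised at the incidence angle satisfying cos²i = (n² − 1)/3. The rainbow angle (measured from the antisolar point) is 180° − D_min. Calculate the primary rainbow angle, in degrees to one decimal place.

40.8°

cos²i = (1.80096 − 1)/3 = 0.26699; i = arccos(0.51671) = 58.888°.
sin r = sin 58.888°/1.342 = 0.63797; r = 39.641°.
D_min = 2·58.888° − 4·39.641° + 180° = 139.213°.
Rainbow angle = 180° − D_min = 40.787°.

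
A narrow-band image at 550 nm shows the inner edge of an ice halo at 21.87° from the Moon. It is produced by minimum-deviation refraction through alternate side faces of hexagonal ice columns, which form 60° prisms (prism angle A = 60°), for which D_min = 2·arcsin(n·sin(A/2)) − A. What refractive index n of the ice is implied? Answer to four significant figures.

Rearranging: n = sin((D_min + A)/2) / sin(A/2).
(D_min + A)/2 = (21.87° + 60°)/2 = 40.935°.
n = sin 40.935° / sin 30° = 0.6552 / 0.5000 = 1.3104.

1.310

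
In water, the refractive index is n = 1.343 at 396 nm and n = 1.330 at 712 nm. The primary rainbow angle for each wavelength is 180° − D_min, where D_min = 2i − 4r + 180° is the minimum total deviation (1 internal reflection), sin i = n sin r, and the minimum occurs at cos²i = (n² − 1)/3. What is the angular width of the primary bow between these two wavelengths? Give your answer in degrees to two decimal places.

1.87°

At 396 nm (n = 1.343): cos²i = 0.26788 → i = 58.830°, r = 39.577°, D_min = 139.354°, rainbow angle = 40.646°.
At 712 nm (n = 1.330): cos²i = 0.25630 → i = 59.585°, r = 40.422°, D_min = 137.484°, rainbow angle = 42.516°.
Angular width = |40.646° − 42.516°| = 1.871°.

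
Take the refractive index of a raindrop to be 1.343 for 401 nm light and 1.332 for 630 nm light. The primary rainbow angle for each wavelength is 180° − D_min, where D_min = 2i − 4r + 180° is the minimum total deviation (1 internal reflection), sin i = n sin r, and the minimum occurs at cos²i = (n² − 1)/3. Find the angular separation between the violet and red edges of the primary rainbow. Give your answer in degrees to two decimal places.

At 401 nm (n = 1.343): cos²i = 0.26788 → i = 58.830°, r = 39.577°, D_min = 139.354°, rainbow angle = 40.646°.
At 630 nm (n = 1.332): cos²i = 0.25807 → i = 59.469°, r = 40.290°, D_min = 137.776°, rainbow angle = 42.224°.
Angular width = |40.646° − 42.224°| = 1.578°.

1.58°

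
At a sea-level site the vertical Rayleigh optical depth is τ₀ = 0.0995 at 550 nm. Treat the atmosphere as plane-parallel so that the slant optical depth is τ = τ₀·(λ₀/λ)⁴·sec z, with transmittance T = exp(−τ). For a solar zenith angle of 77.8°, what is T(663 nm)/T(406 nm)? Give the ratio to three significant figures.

3.91

Airmass: sec 77.8° = 4.7321.
τ(663 nm) = 0.0995 × (550/663)⁴ × 4.7321 = 0.0995 × 0.4736 × 4.7321 = 0.2230.
τ(406 nm) = 0.0995 × (550/406)⁴ × 4.7321 = 0.0995 × 3.3678 × 4.7321 = 1.5857.
T(663)/T(406) = exp(τ_B − τ_A) = exp(1.3627) = 3.9068.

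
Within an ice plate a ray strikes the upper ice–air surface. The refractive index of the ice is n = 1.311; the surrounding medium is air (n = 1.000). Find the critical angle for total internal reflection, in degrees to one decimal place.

sin θ_c = n_air / n = 1.000 / 1.311 = 0.7628.
θ_c = arcsin(0.7628) = 49.71°.

49.7°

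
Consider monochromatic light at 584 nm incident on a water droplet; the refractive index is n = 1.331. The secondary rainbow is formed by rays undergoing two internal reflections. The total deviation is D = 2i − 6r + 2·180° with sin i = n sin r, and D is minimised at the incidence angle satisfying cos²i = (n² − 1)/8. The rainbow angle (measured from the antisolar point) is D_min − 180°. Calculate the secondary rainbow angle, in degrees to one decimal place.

cos²i = (1.77156 − 1)/8 = 0.09645; i = arccos(0.31056) = 71.907°.
sin r = sin 71.907°/1.331 = 0.71417; r = 45.575°.
D_min = 2·71.907° − 6·45.575° + 360° = 230.365°.
Rainbow angle = D_min − 180° = 50.365°.

50.4°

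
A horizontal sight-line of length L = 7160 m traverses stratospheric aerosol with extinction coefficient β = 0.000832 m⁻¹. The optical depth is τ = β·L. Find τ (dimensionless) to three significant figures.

τ = β·L = 0.000832 × 7160 = 5.9571.

5.96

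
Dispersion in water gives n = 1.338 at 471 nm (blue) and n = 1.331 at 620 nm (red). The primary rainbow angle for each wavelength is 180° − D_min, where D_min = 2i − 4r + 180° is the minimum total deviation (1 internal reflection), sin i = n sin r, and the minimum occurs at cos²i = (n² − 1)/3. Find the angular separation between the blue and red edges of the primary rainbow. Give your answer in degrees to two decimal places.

At 471 nm (n = 1.338): cos²i = 0.26341 → i = 59.120°, r = 39.899°, D_min = 138.643°, rainbow angle = 41.357°.
At 620 nm (n = 1.331): cos²i = 0.25719 → i = 59.527°, r = 40.356°, D_min = 137.630°, rainbow angle = 42.370°.
Angular width = |41.357° − 42.370°| = 1.013°.

1.01°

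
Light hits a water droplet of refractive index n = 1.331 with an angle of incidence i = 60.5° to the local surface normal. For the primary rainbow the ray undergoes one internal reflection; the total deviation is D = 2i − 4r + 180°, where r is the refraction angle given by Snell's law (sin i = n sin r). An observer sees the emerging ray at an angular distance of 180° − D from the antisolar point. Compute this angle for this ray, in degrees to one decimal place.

sin r = sin 60.5° / 1.331 = 0.8704/1.331 = 0.6539; r = 40.84°.
D = 2·60.5° − 4·40.84° + 180° = 121.00° − 163.35° + 180° = 137.65°.
Angle from antisolar point = 180° − D = 42.35°.

42.3°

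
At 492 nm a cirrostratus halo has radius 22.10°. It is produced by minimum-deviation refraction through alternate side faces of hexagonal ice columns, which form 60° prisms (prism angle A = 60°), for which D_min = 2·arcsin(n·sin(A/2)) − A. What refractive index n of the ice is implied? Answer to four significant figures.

1.313

Rearranging: n = sin((D_min + A)/2) / sin(A/2).
(D_min + A)/2 = (22.10° + 60°)/2 = 41.050°.
n = sin 41.050° / sin 30° = 0.6567 / 0.5000 = 1.3134.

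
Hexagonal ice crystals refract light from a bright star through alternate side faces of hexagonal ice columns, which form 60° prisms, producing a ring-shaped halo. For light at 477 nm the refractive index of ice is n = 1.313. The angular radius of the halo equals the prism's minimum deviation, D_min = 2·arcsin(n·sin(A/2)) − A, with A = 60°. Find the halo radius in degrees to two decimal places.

22.07°

n·sin(A/2) = 1.313 × sin 30° = 1.313 × 0.5000 = 0.6565.
D_min = 2·arcsin(0.6565) − 60° = 2 × 41.033° − 60° = 22.067°.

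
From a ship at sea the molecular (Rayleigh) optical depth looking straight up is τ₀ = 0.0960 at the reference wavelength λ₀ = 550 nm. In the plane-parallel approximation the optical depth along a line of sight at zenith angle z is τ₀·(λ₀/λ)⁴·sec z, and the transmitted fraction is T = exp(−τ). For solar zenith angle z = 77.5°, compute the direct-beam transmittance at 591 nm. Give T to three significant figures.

0.717

sec 77.5° = 4.6202.
τ = 0.0960 × (550/591)⁴ × 4.6202 = 0.0960 × 0.7501 × 4.6202 = 0.3327.
T = exp(−0.3327) = 0.7170.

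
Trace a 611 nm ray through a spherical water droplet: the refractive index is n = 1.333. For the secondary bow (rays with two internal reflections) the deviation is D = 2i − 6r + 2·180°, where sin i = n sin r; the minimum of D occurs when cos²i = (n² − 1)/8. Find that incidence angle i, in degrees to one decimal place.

cos²i = (1.333² − 1)/8 = (1.77689 − 1)/8 = 0.09711.
cos i = 0.31163, so i = 71.843°.

71.8°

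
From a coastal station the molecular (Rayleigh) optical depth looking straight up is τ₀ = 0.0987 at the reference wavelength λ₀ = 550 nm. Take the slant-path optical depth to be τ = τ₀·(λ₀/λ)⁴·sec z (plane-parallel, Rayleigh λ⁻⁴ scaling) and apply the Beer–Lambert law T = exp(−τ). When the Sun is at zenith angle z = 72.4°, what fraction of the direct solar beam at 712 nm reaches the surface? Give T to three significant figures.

0.890

sec 72.4° = 3.3072.
τ = 0.0987 × (550/712)⁴ × 3.3072 = 0.0987 × 0.3561 × 3.3072 = 0.1162.
T = exp(−0.1162) = 0.8903.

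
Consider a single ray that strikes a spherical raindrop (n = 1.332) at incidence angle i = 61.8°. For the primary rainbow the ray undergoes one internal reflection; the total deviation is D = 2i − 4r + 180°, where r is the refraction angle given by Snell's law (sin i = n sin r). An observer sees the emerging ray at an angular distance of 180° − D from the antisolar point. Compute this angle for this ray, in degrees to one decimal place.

sin r = sin 61.8° / 1.332 = 0.8813/1.332 = 0.6616; r = 41.43°.
D = 2·61.8° − 4·41.43° + 180° = 123.60° − 165.70° + 180° = 137.90°.
Angle from antisolar point = 180° − D = 42.10°.

42.1°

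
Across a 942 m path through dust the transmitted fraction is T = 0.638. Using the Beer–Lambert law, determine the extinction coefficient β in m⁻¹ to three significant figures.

0.000477 m⁻¹

Beer–Lambert: T = exp(−βL) ⇒ β = −ln(T)/L = −ln(0.638)/942 = 0.4494/942 = 0.0004771 m⁻¹.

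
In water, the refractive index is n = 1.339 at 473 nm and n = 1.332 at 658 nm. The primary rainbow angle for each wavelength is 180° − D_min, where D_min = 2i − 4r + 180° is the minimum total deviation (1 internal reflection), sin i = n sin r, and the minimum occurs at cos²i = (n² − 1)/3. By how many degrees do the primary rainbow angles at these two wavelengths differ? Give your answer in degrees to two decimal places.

At 473 nm (n = 1.339): cos²i = 0.26431 → i = 59.062°, r = 39.834°, D_min = 138.786°, rainbow angle = 41.214°.
At 658 nm (n = 1.332): cos²i = 0.25807 → i = 59.469°, r = 40.290°, D_min = 137.776°, rainbow angle = 42.224°.
Angular width = |41.214° − 42.224°| = 1.010°.

1.01°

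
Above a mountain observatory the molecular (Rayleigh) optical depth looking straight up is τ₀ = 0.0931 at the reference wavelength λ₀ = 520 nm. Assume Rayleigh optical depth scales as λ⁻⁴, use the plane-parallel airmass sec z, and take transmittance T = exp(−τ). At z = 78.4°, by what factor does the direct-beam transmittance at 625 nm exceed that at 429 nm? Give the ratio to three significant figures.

Airmass: sec 78.4° = 4.9732.
τ(625 nm) = 0.0931 × (520/625)⁴ × 4.9732 = 0.0931 × 0.4792 × 4.9732 = 0.2219.
τ(429 nm) = 0.0931 × (520/429)⁴ × 4.9732 = 0.0931 × 2.1587 × 4.9732 = 0.9995.
T(625)/T(429) = exp(τ_B − τ_A) = exp(0.7776) = 2.1763.

2.18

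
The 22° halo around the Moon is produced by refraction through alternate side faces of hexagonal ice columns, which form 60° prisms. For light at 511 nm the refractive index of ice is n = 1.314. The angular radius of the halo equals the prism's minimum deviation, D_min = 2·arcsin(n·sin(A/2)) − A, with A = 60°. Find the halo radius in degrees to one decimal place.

n·sin(A/2) = 1.314 × sin 30° = 1.314 × 0.5000 = 0.6570.
D_min = 2·arcsin(0.6570) − 60° = 2 × 41.071° − 60° = 22.143°.

22.1°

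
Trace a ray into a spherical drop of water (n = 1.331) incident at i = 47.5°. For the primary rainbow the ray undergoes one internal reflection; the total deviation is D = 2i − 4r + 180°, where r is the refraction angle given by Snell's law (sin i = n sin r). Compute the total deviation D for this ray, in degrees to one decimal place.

140.5°

sin r = sin 47.5° / 1.331 = 0.7373/1.331 = 0.5539; r = 33.64°.
D = 2·47.5° − 4·33.64° + 180° = 95.00° − 134.55° + 180° = 140.45°.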